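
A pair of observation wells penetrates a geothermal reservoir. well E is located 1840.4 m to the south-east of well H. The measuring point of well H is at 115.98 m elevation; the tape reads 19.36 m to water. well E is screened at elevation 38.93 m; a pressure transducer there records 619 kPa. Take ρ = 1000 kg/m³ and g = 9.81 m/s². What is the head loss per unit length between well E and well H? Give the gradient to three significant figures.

Total head at well H: h = 115.98 − 19.36 = 96.62 m.
Pressure head at well E: ψ = P/(ρg) = 619×1000 / (1000 × 9.81) = 63.10 m.
Total head at well E: h = z + ψ = 38.93 + 63.10 = 102.03 m.
Head difference: h(well H) − h(well E) = 96.62 − 102.03 = -5.41 m.
Hydraulic gradient: i = |Δh| / L = 5.41 / 1840.4 = 0.00294.

i ≈ 0.00294 m/m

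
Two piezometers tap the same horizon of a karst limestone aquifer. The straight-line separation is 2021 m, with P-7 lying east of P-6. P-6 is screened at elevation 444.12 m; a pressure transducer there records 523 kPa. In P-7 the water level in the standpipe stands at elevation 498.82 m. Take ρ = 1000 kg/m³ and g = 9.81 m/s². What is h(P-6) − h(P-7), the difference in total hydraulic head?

Pressure head at P-6: ψ = P/(ρg) = 523×1000 / (1000 × 9.81) = 53.31 m.
Total head at P-6: h = z + ψ = 444.12 + 53.31 = 497.43 m.
Total head at P-7: h = 498.82 m (water level in the piezometer is the total head).
Head difference: h(P-6) − h(P-7) = 497.43 − 498.82 = -1.39 m.

Δh ≈ -1.39 m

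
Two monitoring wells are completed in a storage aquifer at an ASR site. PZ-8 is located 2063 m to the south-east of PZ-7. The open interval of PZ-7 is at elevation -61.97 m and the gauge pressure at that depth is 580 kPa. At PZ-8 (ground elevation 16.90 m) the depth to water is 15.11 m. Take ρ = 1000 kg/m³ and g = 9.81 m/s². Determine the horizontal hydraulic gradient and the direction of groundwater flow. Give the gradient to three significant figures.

i ≈ 0.00225; groundwater flows toward the north-west

Pressure head at PZ-7: ψ = P/(ρg) = 580×1000 / (1000 × 9.81) = 59.12 m.
Total head at PZ-7: h = z + ψ = -61.97 + 59.12 = -2.85 m.
Total head at PZ-8: h = 16.90 − 15.11 = 1.79 m.
Head difference: h(PZ-7) − h(PZ-8) = -2.85 − 1.79 = -4.64 m.
Hydraulic gradient: i = |Δh| / L = 4.64 / 2063 = 0.00225.
Flow is from higher to lower head: from PZ-8 toward PZ-7, i.e. toward the north-west.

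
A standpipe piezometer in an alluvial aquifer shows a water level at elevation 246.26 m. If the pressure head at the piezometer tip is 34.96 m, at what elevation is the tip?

z = h − ψ = 246.26 − 34.96 = 211.30 m.

z ≈ 211.30 m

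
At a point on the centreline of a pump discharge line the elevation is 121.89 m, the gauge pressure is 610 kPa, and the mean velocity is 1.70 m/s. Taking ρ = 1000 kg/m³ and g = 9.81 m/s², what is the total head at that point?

h ≈ 184.22 m

Pressure head ψ = P/(ρg) = 610×1000 / (1000 × 9.81) = 62.18 m.
Velocity head = v²/(2g) = 1.70² / (2 × 9.81) = 0.147 m.
h = z + ψ + v²/(2g) = 121.89 + 62.18 + 0.147 = 184.22 m.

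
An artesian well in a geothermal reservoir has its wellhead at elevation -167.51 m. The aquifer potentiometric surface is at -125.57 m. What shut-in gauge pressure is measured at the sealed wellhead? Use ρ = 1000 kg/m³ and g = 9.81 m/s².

P ≈ 411 kPa

Head above the cap: Δh = -125.57 − (-167.51) = 41.94 m.
P = ρgΔh = 1000 × 9.81 × 41.94 = 411431 Pa ≈ 411 kPa.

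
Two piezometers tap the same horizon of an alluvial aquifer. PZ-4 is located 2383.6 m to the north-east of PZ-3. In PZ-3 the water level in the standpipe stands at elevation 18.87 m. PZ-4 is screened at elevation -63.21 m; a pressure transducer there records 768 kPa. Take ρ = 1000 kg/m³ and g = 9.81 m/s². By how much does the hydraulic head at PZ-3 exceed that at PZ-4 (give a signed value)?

Total head at PZ-3: h = 18.87 m (water level in the piezometer is the total head).
Pressure head at PZ-4: ψ = P/(ρg) = 768×1000 / (1000 × 9.81) = 78.29 m.
Total head at PZ-4: h = z + ψ = -63.21 + 78.29 = 15.08 m.
Head difference: h(PZ-3) − h(PZ-4) = 18.87 − 15.08 = 3.79 m.

Δh ≈ 3.79 m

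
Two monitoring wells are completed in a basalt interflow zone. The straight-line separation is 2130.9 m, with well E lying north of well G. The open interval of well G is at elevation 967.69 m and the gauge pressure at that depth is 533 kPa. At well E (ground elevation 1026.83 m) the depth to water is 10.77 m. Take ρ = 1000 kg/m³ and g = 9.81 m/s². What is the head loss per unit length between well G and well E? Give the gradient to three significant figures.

Pressure head at well G: ψ = P/(ρg) = 533×1000 / (1000 × 9.81) = 54.33 m.
Total head at well G: h = z + ψ = 967.69 + 54.33 = 1022.02 m.
Total head at well E: h = 1026.83 − 10.77 = 1016.06 m.
Head difference: h(well G) − h(well E) = 1022.02 − 1016.06 = 5.96 m.
Hydraulic gradient: i = |Δh| / L = 5.96 / 2130.9 = 0.00280.

i ≈ 0.00280 m/m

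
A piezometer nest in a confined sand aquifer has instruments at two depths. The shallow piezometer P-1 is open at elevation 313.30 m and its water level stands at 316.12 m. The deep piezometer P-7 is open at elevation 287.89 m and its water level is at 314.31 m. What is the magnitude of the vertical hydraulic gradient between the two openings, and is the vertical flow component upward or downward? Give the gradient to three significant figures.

|i_v| ≈ 0.0712; vertical flow is downward

Total head at P-1: h = 316.12 m (water level in the standpipe).
Total head at P-7: h = 314.31 m.
Δh = h(P-1) − h(P-7) = 316.12 − 314.31 = 1.81 m.
Vertical separation Δz = 313.30 − 287.89 = 25.41 m.
|i_v| = |Δh| / Δz = 1.81 / 25.41 = 0.0712.
Head is higher in the shallow piezometer, so vertical flow is downward (recharge condition).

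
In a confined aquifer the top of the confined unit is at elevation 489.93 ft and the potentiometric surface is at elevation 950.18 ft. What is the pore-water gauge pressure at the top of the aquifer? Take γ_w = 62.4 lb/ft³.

P ≈ 199 psi

Pressure head at the aquifer top: ψ = h − z = 950.18 − 489.93 = 460.25 ft.
P = γψ/144 = 62.4 × 460.25 / 144 = 199 psi.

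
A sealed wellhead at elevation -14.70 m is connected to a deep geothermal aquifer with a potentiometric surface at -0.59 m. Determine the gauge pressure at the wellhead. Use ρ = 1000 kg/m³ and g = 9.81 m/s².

P ≈ 138 kPa

Head above the cap: Δh = -0.59 − (-14.70) = 14.11 m.
P = ρgΔh = 1000 × 9.81 × 14.11 = 138419 Pa ≈ 138 kPa.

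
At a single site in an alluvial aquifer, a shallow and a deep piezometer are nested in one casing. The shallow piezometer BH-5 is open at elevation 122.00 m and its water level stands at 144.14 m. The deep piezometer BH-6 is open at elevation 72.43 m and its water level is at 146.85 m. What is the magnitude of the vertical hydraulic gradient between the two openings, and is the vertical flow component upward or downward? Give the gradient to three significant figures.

Total head at BH-5: h = 144.14 m (water level in the standpipe).
Total head at BH-6: h = 146.85 m.
Δh = h(BH-5) − h(BH-6) = 144.14 − 146.85 = -2.71 m.
Vertical separation Δz = 122.00 − 72.43 = 49.57 m.
|i_v| = |Δh| / Δz = 2.71 / 49.57 = 0.0547.
Head is higher in the deep piezometer, so vertical flow is upward (discharge condition).

|i_v| ≈ 0.0547; vertical flow is upward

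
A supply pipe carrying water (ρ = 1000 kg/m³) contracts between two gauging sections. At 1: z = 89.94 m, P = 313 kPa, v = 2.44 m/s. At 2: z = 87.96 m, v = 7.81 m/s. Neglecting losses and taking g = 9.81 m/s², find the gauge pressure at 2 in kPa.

P₂ ≈ 305 kPa

Pressure head at 1: ψ₁ = P₁/(ρg) = 313×1000 / (1000 × 9.81) = 31.91 m.
Velocity heads: v₁²/2g = 2.44²/19.62 = 0.303 m; v₂²/2g = 7.81²/19.62 = 3.109 m.
Total head H = z₁ + ψ₁ + v₁²/2g = 89.94 + 31.91 + 0.303 = 122.15 m.
ψ₂ = H − z₂ − v₂²/2g = 122.15 − 87.96 − 3.109 = 31.08 m.
P₂ = ρgψ₂ = 1000 × 9.81 × 31.08 ≈ 305 kPa.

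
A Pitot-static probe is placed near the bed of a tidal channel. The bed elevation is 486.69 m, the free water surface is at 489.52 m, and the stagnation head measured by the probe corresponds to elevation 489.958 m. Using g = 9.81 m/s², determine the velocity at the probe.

v ≈ 2.93 m/s

Near the bed, under hydrostatic conditions, the piezometric head (z + ψ) equals the free-surface elevation, 489.52 m.
Velocity head = total − piezometric = 489.958 − 489.52 = 0.438 m.
v = √(2g·h_v) = √(2 × 9.81 × 0.438) = 2.93 m/s.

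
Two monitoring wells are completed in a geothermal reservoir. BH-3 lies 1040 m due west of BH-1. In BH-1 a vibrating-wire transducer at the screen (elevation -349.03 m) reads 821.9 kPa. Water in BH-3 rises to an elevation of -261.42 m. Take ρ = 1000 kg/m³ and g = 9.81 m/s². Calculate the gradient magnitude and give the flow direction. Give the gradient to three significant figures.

i ≈ 0.00368; groundwater flows toward the east

Pressure head at BH-1: ψ = P/(ρg) = 821.9×1000 / (1000 × 9.81) = 83.78 m.
Total head at BH-1: h = z + ψ = -349.03 + 83.78 = -265.25 m.
Total head at BH-3: h = -261.42 m (water level in the piezometer is the total head).
Head difference: h(BH-1) − h(BH-3) = -265.25 − (-261.42) = -3.83 m.
Hydraulic gradient: i = |Δh| / L = 3.83 / 1040 = 0.00368.
Flow is from higher to lower head: from BH-3 toward BH-1, i.e. toward the east.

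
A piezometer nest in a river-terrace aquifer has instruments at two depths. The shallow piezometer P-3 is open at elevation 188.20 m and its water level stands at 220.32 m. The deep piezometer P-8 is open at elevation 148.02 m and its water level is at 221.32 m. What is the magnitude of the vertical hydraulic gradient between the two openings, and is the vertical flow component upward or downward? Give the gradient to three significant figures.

|i_v| ≈ 0.0249; vertical flow is upward

Total head at P-3: h = 220.32 m (water level in the standpipe).
Total head at P-8: h = 221.32 m.
Δh = h(P-3) − h(P-8) = 220.32 − 221.32 = -1.00 m.
Vertical separation Δz = 188.20 − 148.02 = 40.18 m.
|i_v| = |Δh| / Δz = 1.00 / 40.18 = 0.0249.
Head is higher in the deep piezometer, so vertical flow is upward (discharge condition).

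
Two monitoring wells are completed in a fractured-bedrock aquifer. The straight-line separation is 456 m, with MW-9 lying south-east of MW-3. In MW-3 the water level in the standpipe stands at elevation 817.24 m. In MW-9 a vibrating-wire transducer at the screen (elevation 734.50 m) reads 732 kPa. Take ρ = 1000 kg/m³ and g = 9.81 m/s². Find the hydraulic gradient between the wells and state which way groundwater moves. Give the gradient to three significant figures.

Total head at MW-3: h = 817.24 m (water level in the piezometer is the total head).
Pressure head at MW-9: ψ = P/(ρg) = 732×1000 / (1000 × 9.81) = 74.62 m.
Total head at MW-9: h = z + ψ = 734.50 + 74.62 = 809.12 m.
Head difference: h(MW-3) − h(MW-9) = 817.24 − 809.12 = 8.12 m.
Hydraulic gradient: i = |Δh| / L = 8.12 / 456 = 0.0178.
Flow is from higher to lower head: from MW-3 toward MW-9, i.e. toward the south-east.

i ≈ 0.0178; groundwater flows toward the south-east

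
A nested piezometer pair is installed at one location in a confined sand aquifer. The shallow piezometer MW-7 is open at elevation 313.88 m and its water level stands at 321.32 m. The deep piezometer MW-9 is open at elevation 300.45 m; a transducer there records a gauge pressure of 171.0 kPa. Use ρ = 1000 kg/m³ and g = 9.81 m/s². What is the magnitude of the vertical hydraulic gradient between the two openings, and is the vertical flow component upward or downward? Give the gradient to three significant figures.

Total head at MW-7: h = 321.32 m (water level in the standpipe).
Pressure head at MW-9: ψ = P/(ρg) = 171.0×1000 / (1000 × 9.81) = 17.43 m.
Total head at MW-9: h = z + ψ = 300.45 + 17.43 = 317.88 m.
Δh = h(MW-7) − h(MW-9) = 321.32 − 317.88 = 3.44 m.
Vertical separation Δz = 313.88 − 300.45 = 13.43 m.
|i_v| = |Δh| / Δz = 3.44 / 13.43 = 0.256.
Head is higher in the shallow piezometer, so vertical flow is downward (recharge condition).

|i_v| ≈ 0.256; vertical flow is downward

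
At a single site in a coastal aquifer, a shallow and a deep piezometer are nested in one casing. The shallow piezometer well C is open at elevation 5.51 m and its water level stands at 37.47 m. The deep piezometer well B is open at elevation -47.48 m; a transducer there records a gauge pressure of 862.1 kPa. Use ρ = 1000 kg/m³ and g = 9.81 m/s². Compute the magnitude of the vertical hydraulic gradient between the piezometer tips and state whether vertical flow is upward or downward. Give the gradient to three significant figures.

|i_v| ≈ 0.0553; vertical flow is upward

Total head at well C: h = 37.47 m (water level in the standpipe).
Pressure head at well B: ψ = P/(ρg) = 862.1×1000 / (1000 × 9.81) = 87.88 m.
Total head at well B: h = z + ψ = -47.48 + 87.88 = 40.40 m.
Δh = h(well C) − h(well B) = 37.47 − 40.40 = -2.93 m.
Vertical separation Δz = 5.51 − (-47.48) = 52.99 m.
|i_v| = |Δh| / Δz = 2.93 / 52.99 = 0.0553.
Head is higher in the deep piezometer, so vertical flow is upward (discharge condition).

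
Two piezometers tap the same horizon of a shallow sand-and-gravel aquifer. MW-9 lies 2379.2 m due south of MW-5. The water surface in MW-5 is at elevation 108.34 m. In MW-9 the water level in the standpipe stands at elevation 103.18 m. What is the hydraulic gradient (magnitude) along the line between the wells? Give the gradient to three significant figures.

Total head at MW-5: h = 108.34 m (water level in the piezometer is the total head).
Total head at MW-9: h = 103.18 m (water level in the piezometer is the total head).
Head difference: h(MW-5) − h(MW-9) = 108.34 − 103.18 = 5.16 m.
Hydraulic gradient: i = |Δh| / L = 5.16 / 2379.2 = 0.00217.

i ≈ 0.00217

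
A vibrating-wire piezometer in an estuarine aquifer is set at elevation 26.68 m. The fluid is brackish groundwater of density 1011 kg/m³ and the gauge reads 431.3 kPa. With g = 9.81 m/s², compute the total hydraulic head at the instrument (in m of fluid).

h ≈ 70.17 m

ψ = P/(ρg) = 431.3×1000 / (1011 × 9.81) = 43.49 m.
h = z + ψ = 26.68 + 43.49 = 70.17 m.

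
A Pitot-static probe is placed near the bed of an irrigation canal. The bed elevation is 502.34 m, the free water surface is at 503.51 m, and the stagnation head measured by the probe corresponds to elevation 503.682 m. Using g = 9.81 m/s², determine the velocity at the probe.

v ≈ 1.84 m/s

Near the bed, under hydrostatic conditions, the piezometric head (z + ψ) equals the free-surface elevation, 503.51 m.
Velocity head = total − piezometric = 503.682 − 503.51 = 0.172 m.
v = √(2g·h_v) = √(2 × 9.81 × 0.172) = 1.84 m/s.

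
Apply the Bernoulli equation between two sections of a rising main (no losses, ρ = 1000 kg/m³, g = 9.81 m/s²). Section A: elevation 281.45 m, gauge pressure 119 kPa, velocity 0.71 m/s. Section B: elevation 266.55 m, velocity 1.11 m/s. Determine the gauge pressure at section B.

Pressure head at A: ψ₁ = P₁/(ρg) = 119×1000 / (1000 × 9.81) = 12.13 m.
Velocity heads: v₁²/2g = 0.71²/19.62 = 0.026 m; v₂²/2g = 1.11²/19.62 = 0.063 m.
Total head H = z₁ + ψ₁ + v₁²/2g = 281.45 + 12.13 + 0.026 = 293.61 m.
ψ₂ = H − z₂ − v₂²/2g = 293.61 − 266.55 − 0.063 = 27.00 m.
P₂ = ρgψ₂ = 1000 × 9.81 × 27.00 ≈ 265 kPa.

P₂ ≈ 265 kPa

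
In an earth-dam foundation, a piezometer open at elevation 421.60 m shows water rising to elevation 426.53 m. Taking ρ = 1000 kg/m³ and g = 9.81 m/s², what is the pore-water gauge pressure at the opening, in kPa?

Pressure head ψ = h − z = 426.53 − 421.60 = 4.93 m.
P = ρgψ = 1000 × 9.81 × 4.93 = 48363 Pa ≈ 48.4 kPa.

P ≈ 48.4 kPa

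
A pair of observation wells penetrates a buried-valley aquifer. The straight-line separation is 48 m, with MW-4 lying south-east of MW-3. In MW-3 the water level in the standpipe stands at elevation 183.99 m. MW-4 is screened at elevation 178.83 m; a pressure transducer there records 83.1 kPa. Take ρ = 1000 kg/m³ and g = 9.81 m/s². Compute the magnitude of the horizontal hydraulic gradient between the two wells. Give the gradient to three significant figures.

i ≈ 0.0690

Total head at MW-3: h = 183.99 m (water level in the piezometer is the total head).
Pressure head at MW-4: ψ = P/(ρg) = 83.1×1000 / (1000 × 9.81) = 8.47 m.
Total head at MW-4: h = z + ψ = 178.83 + 8.47 = 187.30 m.
Head difference: h(MW-3) − h(MW-4) = 183.99 − 187.30 = -3.31 m.
Hydraulic gradient: i = |Δh| / L = 3.31 / 48 = 0.0690.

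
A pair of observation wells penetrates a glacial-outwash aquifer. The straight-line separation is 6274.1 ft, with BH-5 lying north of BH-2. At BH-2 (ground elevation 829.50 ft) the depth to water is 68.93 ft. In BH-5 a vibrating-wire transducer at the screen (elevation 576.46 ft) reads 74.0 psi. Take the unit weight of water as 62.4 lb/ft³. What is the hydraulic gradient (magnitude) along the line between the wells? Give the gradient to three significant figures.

Total head at BH-2: h = 829.50 − 68.93 = 760.57 ft.
Pressure head at BH-5: ψ = 144·P/γ = 144 × 74.0 / 62.4 = 170.77 ft.
Total head at BH-5: h = z + ψ = 576.46 + 170.77 = 747.23 ft.
Head difference: h(BH-2) − h(BH-5) = 760.57 − 747.23 = 13.34 ft.
Hydraulic gradient: i = |Δh| / L = 13.34 / 6274.1 = 0.00213.

i ≈ 0.00213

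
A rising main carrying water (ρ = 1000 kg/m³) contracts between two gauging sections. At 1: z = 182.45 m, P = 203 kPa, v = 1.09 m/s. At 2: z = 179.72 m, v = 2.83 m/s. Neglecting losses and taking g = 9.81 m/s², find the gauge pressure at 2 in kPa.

P₂ ≈ 226 kPa

Pressure head at 1: ψ₁ = P₁/(ρg) = 203×1000 / (1000 × 9.81) = 20.69 m.
Velocity heads: v₁²/2g = 1.09²/19.62 = 0.061 m; v₂²/2g = 2.83²/19.62 = 0.408 m.
Total head H = z₁ + ψ₁ + v₁²/2g = 182.45 + 20.69 + 0.061 = 203.20 m.
ψ₂ = H − z₂ − v₂²/2g = 203.20 − 179.72 − 0.408 = 23.07 m.
P₂ = ρgψ₂ = 1000 × 9.81 × 23.07 ≈ 226 kPa.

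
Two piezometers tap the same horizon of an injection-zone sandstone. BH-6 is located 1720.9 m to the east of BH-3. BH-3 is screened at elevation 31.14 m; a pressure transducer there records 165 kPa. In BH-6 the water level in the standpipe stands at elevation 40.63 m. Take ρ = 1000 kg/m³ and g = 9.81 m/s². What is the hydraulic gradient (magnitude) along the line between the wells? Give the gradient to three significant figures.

i ≈ 0.00426

Pressure head at BH-3: ψ = P/(ρg) = 165×1000 / (1000 × 9.81) = 16.82 m.
Total head at BH-3: h = z + ψ = 31.14 + 16.82 = 47.96 m.
Total head at BH-6: h = 40.63 m (water level in the piezometer is the total head).
Head difference: h(BH-3) − h(BH-6) = 47.96 − 40.63 = 7.33 m.
Hydraulic gradient: i = |Δh| / L = 7.33 / 1720.9 = 0.00426.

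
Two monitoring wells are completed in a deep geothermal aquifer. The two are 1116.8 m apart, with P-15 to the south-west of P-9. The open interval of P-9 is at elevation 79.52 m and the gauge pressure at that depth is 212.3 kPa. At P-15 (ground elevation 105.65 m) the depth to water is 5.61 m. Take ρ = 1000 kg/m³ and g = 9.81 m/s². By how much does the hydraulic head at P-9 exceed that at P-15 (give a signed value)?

Pressure head at P-9: ψ = P/(ρg) = 212.3×1000 / (1000 × 9.81) = 21.64 m.
Total head at P-9: h = z + ψ = 79.52 + 21.64 = 101.16 m.
Total head at P-15: h = 105.65 − 5.61 = 100.04 m.
Head difference: h(P-9) − h(P-15) = 101.16 − 100.04 = 1.12 m.

Δh ≈ 1.12 m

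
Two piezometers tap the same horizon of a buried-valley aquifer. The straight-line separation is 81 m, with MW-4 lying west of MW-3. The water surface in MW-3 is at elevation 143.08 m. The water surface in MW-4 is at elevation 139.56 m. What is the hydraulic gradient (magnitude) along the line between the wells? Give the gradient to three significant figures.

Total head at MW-3: h = 143.08 m (water level in the piezometer is the total head).
Total head at MW-4: h = 139.56 m (water level in the piezometer is the total head).
Head difference: h(MW-3) − h(MW-4) = 143.08 − 139.56 = 3.52 m.
Hydraulic gradient: i = |Δh| / L = 3.52 / 81 = 0.0435.

i ≈ 0.0435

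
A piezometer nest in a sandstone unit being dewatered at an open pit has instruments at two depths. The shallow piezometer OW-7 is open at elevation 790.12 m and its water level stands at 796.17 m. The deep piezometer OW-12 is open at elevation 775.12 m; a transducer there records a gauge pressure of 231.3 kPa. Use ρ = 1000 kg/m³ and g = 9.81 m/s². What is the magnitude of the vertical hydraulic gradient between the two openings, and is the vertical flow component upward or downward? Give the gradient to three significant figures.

Total head at OW-7: h = 796.17 m (water level in the standpipe).
Pressure head at OW-12: ψ = P/(ρg) = 231.3×1000 / (1000 × 9.81) = 23.58 m.
Total head at OW-12: h = z + ψ = 775.12 + 23.58 = 798.70 m.
Δh = h(OW-7) − h(OW-12) = 796.17 − 798.70 = -2.53 m.
Vertical separation Δz = 790.12 − 775.12 = 15.00 m.
|i_v| = |Δh| / Δz = 2.53 / 15.00 = 0.169.
Head is higher in the deep piezometer, so vertical flow is upward (discharge condition).

|i_v| ≈ 0.169; vertical flow is upward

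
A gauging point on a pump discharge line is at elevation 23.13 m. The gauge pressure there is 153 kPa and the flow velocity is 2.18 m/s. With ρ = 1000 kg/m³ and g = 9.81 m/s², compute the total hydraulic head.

Pressure head ψ = P/(ρg) = 153×1000 / (1000 × 9.81) = 15.60 m.
Velocity head = v²/(2g) = 2.18² / (2 × 9.81) = 0.242 m.
h = z + ψ + v²/(2g) = 23.13 + 15.60 + 0.242 = 38.97 m.

h ≈ 38.97 m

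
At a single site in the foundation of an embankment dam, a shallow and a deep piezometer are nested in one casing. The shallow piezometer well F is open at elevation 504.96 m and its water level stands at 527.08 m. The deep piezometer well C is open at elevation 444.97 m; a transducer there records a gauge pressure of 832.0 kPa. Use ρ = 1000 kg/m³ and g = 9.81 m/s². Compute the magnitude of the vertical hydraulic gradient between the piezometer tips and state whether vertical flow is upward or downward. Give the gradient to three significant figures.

|i_v| ≈ 0.0450; vertical flow is upward

Total head at well F: h = 527.08 m (water level in the standpipe).
Pressure head at well C: ψ = P/(ρg) = 832.0×1000 / (1000 × 9.81) = 84.81 m.
Total head at well C: h = z + ψ = 444.97 + 84.81 = 529.78 m.
Δh = h(well F) − h(well C) = 527.08 − 529.78 = -2.70 m.
Vertical separation Δz = 504.96 − 444.97 = 59.99 m.
|i_v| = |Δh| / Δz = 2.70 / 59.99 = 0.0450.
Head is higher in the deep piezometer, so vertical flow is upward (discharge condition).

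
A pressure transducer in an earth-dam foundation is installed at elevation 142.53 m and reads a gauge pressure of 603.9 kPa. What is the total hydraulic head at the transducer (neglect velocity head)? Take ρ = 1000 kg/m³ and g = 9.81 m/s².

h ≈ 204.09 m

ψ = P/(ρg) = 603.9×1000 / (1000 × 9.81) = 61.56 m.
h = z + ψ = 142.53 + 61.56 = 204.09 m.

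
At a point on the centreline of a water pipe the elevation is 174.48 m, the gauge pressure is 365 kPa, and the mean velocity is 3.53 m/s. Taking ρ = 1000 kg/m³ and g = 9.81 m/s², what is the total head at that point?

h ≈ 212.32 m

Pressure head ψ = P/(ρg) = 365×1000 / (1000 × 9.81) = 37.21 m.
Velocity head = v²/(2g) = 3.53² / (2 × 9.81) = 0.635 m.
h = z + ψ + v²/(2g) = 174.48 + 37.21 + 0.635 = 212.32 m.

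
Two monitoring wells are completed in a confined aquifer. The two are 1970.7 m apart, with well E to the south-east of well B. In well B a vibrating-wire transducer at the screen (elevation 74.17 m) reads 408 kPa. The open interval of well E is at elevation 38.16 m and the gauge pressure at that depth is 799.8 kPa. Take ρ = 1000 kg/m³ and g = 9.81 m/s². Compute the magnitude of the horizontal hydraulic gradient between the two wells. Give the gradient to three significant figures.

i ≈ 0.00199

Pressure head at well B: ψ = P/(ρg) = 408×1000 / (1000 × 9.81) = 41.59 m.
Total head at well B: h = z + ψ = 74.17 + 41.59 = 115.76 m.
Pressure head at well E: ψ = P/(ρg) = 799.8×1000 / (1000 × 9.81) = 81.53 m.
Total head at well E: h = z + ψ = 38.16 + 81.53 = 119.69 m.
Head difference: h(well B) − h(well E) = 115.76 − 119.69 = -3.93 m.
Hydraulic gradient: i = |Δh| / L = 3.93 / 1970.7 = 0.00199.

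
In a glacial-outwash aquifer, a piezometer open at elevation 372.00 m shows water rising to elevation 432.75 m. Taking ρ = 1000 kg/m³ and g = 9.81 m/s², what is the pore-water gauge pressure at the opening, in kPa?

Pressure head ψ = h − z = 432.75 − 372.00 = 60.75 m.
P = ρgψ = 1000 × 9.81 × 60.75 = 595958 Pa ≈ 596 kPa.

P ≈ 596 kPa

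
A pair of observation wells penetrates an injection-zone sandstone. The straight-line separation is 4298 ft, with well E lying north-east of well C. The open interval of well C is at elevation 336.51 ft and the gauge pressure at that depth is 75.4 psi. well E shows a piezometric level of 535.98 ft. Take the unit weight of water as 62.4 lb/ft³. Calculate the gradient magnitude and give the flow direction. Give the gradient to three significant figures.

Pressure head at well C: ψ = 144·P/γ = 144 × 75.4 / 62.4 = 174.00 ft.
Total head at well C: h = z + ψ = 336.51 + 174.00 = 510.51 ft.
Total head at well E: h = 535.98 ft (water level in the piezometer is the total head).
Head difference: h(well C) − h(well E) = 510.51 − 535.98 = -25.47 ft.
Hydraulic gradient: i = |Δh| / L = 25.47 / 4298 = 0.00593.
Flow is from higher to lower head: from well E toward well C, i.e. toward the south-west.

i ≈ 0.00593; groundwater flows toward the south-west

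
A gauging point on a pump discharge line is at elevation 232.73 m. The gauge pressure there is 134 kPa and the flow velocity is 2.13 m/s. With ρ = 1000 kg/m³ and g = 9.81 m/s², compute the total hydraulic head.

h ≈ 246.62 m

Pressure head ψ = P/(ρg) = 134×1000 / (1000 × 9.81) = 13.66 m.
Velocity head = v²/(2g) = 2.13² / (2 × 9.81) = 0.231 m.
h = z + ψ + v²/(2g) = 232.73 + 13.66 + 0.231 = 246.62 m.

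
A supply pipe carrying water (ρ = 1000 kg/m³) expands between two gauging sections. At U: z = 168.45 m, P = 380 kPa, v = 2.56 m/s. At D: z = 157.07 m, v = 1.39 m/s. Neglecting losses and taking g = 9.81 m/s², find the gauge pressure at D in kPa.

Pressure head at U: ψ₁ = P₁/(ρg) = 380×1000 / (1000 × 9.81) = 38.74 m.
Velocity heads: v₁²/2g = 2.56²/19.62 = 0.334 m; v₂²/2g = 1.39²/19.62 = 0.098 m.
Total head H = z₁ + ψ₁ + v₁²/2g = 168.45 + 38.74 + 0.334 = 207.52 m.
ψ₂ = H − z₂ − v₂²/2g = 207.52 − 157.07 − 0.098 = 50.35 m.
P₂ = ρgψ₂ = 1000 × 9.81 × 50.35 ≈ 494 kPa.

P₂ ≈ 494 kPa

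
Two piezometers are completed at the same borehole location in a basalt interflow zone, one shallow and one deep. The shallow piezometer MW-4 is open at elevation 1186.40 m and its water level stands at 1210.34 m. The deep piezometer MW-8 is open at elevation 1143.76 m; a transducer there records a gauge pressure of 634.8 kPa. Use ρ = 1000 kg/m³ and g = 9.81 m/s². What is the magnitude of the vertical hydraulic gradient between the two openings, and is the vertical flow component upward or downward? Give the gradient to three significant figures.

|i_v| ≈ 0.0439; vertical flow is downward

Total head at MW-4: h = 1210.34 m (water level in the standpipe).
Pressure head at MW-8: ψ = P/(ρg) = 634.8×1000 / (1000 × 9.81) = 64.71 m.
Total head at MW-8: h = z + ψ = 1143.76 + 64.71 = 1208.47 m.
Δh = h(MW-4) − h(MW-8) = 1210.34 − 1208.47 = 1.87 m.
Vertical separation Δz = 1186.40 − 1143.76 = 42.64 m.
|i_v| = |Δh| / Δz = 1.87 / 42.64 = 0.0439.
Head is higher in the shallow piezometer, so vertical flow is downward (recharge condition).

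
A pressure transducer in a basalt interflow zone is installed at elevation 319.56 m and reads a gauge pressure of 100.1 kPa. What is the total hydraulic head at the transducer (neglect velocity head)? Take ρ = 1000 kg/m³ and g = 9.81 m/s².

h ≈ 329.76 m

ψ = P/(ρg) = 100.1×1000 / (1000 × 9.81) = 10.20 m.
h = z + ψ = 319.56 + 10.20 = 329.76 m.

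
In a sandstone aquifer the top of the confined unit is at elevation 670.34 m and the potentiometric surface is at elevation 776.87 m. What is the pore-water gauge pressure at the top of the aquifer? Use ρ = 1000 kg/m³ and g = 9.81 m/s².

Pressure head at the aquifer top: ψ = h − z = 776.87 − 670.34 = 106.53 m.
P = ρgψ = 1000 × 9.81 × 106.53 = 1045059 Pa ≈ 1050 kPa.

P ≈ 1050 kPa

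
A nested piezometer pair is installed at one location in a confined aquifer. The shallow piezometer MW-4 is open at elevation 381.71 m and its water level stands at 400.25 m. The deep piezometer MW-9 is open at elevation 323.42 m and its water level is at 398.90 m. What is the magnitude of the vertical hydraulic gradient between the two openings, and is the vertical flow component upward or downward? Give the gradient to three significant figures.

|i_v| ≈ 0.0232; vertical flow is downward

Total head at MW-4: h = 400.25 m (water level in the standpipe).
Total head at MW-9: h = 398.90 m.
Δh = h(MW-4) − h(MW-9) = 400.25 − 398.90 = 1.35 m.
Vertical separation Δz = 381.71 − 323.42 = 58.29 m.
|i_v| = |Δh| / Δz = 1.35 / 58.29 = 0.0232.
Head is higher in the shallow piezometer, so vertical flow is downward (recharge condition).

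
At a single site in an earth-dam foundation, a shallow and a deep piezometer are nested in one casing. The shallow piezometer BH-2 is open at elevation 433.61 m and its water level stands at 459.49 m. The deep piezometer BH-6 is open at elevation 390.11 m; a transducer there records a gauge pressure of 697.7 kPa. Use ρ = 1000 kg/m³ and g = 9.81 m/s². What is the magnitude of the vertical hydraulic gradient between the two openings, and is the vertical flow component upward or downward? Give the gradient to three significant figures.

|i_v| ≈ 0.0400; vertical flow is upward

Total head at BH-2: h = 459.49 m (water level in the standpipe).
Pressure head at BH-6: ψ = P/(ρg) = 697.7×1000 / (1000 × 9.81) = 71.12 m.
Total head at BH-6: h = z + ψ = 390.11 + 71.12 = 461.23 m.
Δh = h(BH-2) − h(BH-6) = 459.49 − 461.23 = -1.74 m.
Vertical separation Δz = 433.61 − 390.11 = 43.50 m.
|i_v| = |Δh| / Δz = 1.74 / 43.50 = 0.0400.
Head is higher in the deep piezometer, so vertical flow is upward (discharge condition).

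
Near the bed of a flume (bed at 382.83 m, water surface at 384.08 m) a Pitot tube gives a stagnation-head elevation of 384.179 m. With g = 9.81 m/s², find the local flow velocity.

v ≈ 1.39 m/s

Near the bed, under hydrostatic conditions, the piezometric head (z + ψ) equals the free-surface elevation, 384.08 m.
Velocity head = total − piezometric = 384.179 − 384.08 = 0.099 m.
v = √(2g·h_v) = √(2 × 9.81 × 0.099) = 1.39 m/s.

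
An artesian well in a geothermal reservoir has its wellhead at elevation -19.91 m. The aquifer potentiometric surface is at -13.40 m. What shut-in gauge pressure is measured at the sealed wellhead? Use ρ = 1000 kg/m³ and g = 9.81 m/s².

P ≈ 63.9 kPa

Head above the cap: Δh = -13.40 − (-19.91) = 6.51 m.
P = ρgΔh = 1000 × 9.81 × 6.51 = 63863 Pa ≈ 63.9 kPa.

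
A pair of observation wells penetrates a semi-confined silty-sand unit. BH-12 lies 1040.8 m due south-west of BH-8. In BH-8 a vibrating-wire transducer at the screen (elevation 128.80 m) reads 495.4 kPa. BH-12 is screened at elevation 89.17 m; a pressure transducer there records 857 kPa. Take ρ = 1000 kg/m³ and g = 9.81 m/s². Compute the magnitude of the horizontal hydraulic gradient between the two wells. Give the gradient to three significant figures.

Pressure head at BH-8: ψ = P/(ρg) = 495.4×1000 / (1000 × 9.81) = 50.50 m.
Total head at BH-8: h = z + ψ = 128.80 + 50.50 = 179.30 m.
Pressure head at BH-12: ψ = P/(ρg) = 857×1000 / (1000 × 9.81) = 87.36 m.
Total head at BH-12: h = z + ψ = 89.17 + 87.36 = 176.53 m.
Head difference: h(BH-8) − h(BH-12) = 179.30 − 176.53 = 2.77 m.
Hydraulic gradient: i = |Δh| / L = 2.77 / 1040.8 = 0.00266.

i ≈ 0.00266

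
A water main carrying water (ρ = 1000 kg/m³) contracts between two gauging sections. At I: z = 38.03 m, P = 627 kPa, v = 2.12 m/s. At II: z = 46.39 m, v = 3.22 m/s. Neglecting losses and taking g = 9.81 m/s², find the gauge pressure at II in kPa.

Pressure head at I: ψ₁ = P₁/(ρg) = 627×1000 / (1000 × 9.81) = 63.91 m.
Velocity heads: v₁²/2g = 2.12²/19.62 = 0.229 m; v₂²/2g = 3.22²/19.62 = 0.528 m.
Total head H = z₁ + ψ₁ + v₁²/2g = 38.03 + 63.91 + 0.229 = 102.17 m.
ψ₂ = H − z₂ − v₂²/2g = 102.17 − 46.39 − 0.528 = 55.25 m.
P₂ = ρgψ₂ = 1000 × 9.81 × 55.25 ≈ 542 kPa.

P₂ ≈ 542 kPa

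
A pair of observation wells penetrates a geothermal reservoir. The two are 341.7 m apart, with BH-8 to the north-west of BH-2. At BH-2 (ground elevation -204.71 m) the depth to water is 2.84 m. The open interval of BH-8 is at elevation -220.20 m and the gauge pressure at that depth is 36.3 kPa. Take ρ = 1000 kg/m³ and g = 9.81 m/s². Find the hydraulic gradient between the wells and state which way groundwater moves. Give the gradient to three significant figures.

Total head at BH-2: h = -204.71 − 2.84 = -207.55 m.
Pressure head at BH-8: ψ = P/(ρg) = 36.3×1000 / (1000 × 9.81) = 3.70 m.
Total head at BH-8: h = z + ψ = -220.20 + 3.70 = -216.50 m.
Head difference: h(BH-2) − h(BH-8) = -207.55 − (-216.50) = 8.95 m.
Hydraulic gradient: i = |Δh| / L = 8.95 / 341.7 = 0.0262.
Flow is from higher to lower head: from BH-2 toward BH-8, i.e. toward the north-west.

i ≈ 0.0262; groundwater flows toward the north-west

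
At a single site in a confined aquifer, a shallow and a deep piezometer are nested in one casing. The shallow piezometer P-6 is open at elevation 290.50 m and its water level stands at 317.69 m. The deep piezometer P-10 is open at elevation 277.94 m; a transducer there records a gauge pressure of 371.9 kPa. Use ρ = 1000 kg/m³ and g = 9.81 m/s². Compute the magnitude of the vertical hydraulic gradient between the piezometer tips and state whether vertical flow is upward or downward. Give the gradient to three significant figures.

|i_v| ≈ 0.146; vertical flow is downward

Total head at P-6: h = 317.69 m (water level in the standpipe).
Pressure head at P-10: ψ = P/(ρg) = 371.9×1000 / (1000 × 9.81) = 37.91 m.
Total head at P-10: h = z + ψ = 277.94 + 37.91 = 315.85 m.
Δh = h(P-6) − h(P-10) = 317.69 − 315.85 = 1.84 m.
Vertical separation Δz = 290.50 − 277.94 = 12.56 m.
|i_v| = |Δh| / Δz = 1.84 / 12.56 = 0.146.
Head is higher in the shallow piezometer, so vertical flow is downward (recharge condition).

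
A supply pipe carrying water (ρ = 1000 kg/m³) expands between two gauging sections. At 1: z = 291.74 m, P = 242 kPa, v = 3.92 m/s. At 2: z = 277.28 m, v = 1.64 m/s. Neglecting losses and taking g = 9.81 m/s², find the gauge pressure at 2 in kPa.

P₂ ≈ 390 kPa

Pressure head at 1: ψ₁ = P₁/(ρg) = 242×1000 / (1000 × 9.81) = 24.67 m.
Velocity heads: v₁²/2g = 3.92²/19.62 = 0.783 m; v₂²/2g = 1.64²/19.62 = 0.137 m.
Total head H = z₁ + ψ₁ + v₁²/2g = 291.74 + 24.67 + 0.783 = 317.19 m.
ψ₂ = H − z₂ − v₂²/2g = 317.19 − 277.28 − 0.137 = 39.77 m.
P₂ = ρgψ₂ = 1000 × 9.81 × 39.77 ≈ 390 kPa.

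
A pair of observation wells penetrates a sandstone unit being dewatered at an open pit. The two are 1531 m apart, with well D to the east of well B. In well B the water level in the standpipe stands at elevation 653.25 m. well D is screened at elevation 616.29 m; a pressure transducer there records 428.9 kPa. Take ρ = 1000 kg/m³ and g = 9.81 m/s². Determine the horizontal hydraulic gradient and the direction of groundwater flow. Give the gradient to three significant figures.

Total head at well B: h = 653.25 m (water level in the piezometer is the total head).
Pressure head at well D: ψ = P/(ρg) = 428.9×1000 / (1000 × 9.81) = 43.72 m.
Total head at well D: h = z + ψ = 616.29 + 43.72 = 660.01 m.
Head difference: h(well B) − h(well D) = 653.25 − 660.01 = -6.76 m.
Hydraulic gradient: i = |Δh| / L = 6.76 / 1531 = 0.00442.
Flow is from higher to lower head: from well D toward well B, i.e. toward the west.

i ≈ 0.00442; groundwater flows toward the west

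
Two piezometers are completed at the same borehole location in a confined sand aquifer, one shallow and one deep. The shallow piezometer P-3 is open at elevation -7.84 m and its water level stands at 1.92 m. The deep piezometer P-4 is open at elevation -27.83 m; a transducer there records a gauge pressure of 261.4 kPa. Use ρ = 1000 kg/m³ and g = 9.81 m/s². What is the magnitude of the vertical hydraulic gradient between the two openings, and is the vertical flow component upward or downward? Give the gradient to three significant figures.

Total head at P-3: h = 1.92 m (water level in the standpipe).
Pressure head at P-4: ψ = P/(ρg) = 261.4×1000 / (1000 × 9.81) = 26.65 m.
Total head at P-4: h = z + ψ = -27.83 + 26.65 = -1.18 m.
Δh = h(P-3) − h(P-4) = 1.92 − (-1.18) = 3.10 m.
Vertical separation Δz = -7.84 − (-27.83) = 19.99 m.
|i_v| = |Δh| / Δz = 3.10 / 19.99 = 0.155.
Head is higher in the shallow piezometer, so vertical flow is downward (recharge condition).

|i_v| ≈ 0.155; vertical flow is downward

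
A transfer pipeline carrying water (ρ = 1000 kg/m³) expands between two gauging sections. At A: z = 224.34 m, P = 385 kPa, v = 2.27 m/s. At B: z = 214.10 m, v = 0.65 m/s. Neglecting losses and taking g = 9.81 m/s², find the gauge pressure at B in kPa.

P₂ ≈ 488 kPa

Pressure head at A: ψ₁ = P₁/(ρg) = 385×1000 / (1000 × 9.81) = 39.25 m.
Velocity heads: v₁²/2g = 2.27²/19.62 = 0.263 m; v₂²/2g = 0.65²/19.62 = 0.022 m.
Total head H = z₁ + ψ₁ + v₁²/2g = 224.34 + 39.25 + 0.263 = 263.85 m.
ψ₂ = H − z₂ − v₂²/2g = 263.85 − 214.10 − 0.022 = 49.73 m.
P₂ = ρgψ₂ = 1000 × 9.81 × 49.73 ≈ 488 kPa.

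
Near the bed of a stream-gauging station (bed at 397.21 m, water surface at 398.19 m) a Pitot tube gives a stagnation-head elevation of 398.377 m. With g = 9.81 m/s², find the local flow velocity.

Near the bed, under hydrostatic conditions, the piezometric head (z + ψ) equals the free-surface elevation, 398.19 m.
Velocity head = total − piezometric = 398.377 − 398.19 = 0.187 m.
v = √(2g·h_v) = √(2 × 9.81 × 0.187) = 1.92 m/s.

v ≈ 1.92 m/s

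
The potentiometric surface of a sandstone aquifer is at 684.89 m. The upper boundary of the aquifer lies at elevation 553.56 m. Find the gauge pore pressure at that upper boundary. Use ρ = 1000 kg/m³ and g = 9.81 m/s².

P ≈ 1290 kPa

Pressure head at the aquifer top: ψ = h − z = 684.89 − 553.56 = 131.33 m.
P = ρgψ = 1000 × 9.81 × 131.33 = 1288347 Pa ≈ 1290 kPa.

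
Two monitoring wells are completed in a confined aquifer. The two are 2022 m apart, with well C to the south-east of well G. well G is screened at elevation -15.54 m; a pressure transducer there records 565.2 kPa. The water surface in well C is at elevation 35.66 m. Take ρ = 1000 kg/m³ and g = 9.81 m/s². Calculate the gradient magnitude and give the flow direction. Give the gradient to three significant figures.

Pressure head at well G: ψ = P/(ρg) = 565.2×1000 / (1000 × 9.81) = 57.61 m.
Total head at well G: h = z + ψ = -15.54 + 57.61 = 42.07 m.
Total head at well C: h = 35.66 m (water level in the piezometer is the total head).
Head difference: h(well G) − h(well C) = 42.07 − 35.66 = 6.41 m.
Hydraulic gradient: i = |Δh| / L = 6.41 / 2022 = 0.00317.
Flow is from higher to lower head: from well G toward well C, i.e. toward the south-east.

i ≈ 0.00317; groundwater flows toward the south-east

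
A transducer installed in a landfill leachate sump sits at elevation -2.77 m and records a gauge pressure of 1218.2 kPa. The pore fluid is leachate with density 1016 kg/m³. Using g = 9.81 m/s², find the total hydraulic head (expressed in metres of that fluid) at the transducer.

ψ = P/(ρg) = 1218.2×1000 / (1016 × 9.81) = 122.22 m.
h = z + ψ = -2.77 + 122.22 = 119.45 m.

h ≈ 119.45 m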